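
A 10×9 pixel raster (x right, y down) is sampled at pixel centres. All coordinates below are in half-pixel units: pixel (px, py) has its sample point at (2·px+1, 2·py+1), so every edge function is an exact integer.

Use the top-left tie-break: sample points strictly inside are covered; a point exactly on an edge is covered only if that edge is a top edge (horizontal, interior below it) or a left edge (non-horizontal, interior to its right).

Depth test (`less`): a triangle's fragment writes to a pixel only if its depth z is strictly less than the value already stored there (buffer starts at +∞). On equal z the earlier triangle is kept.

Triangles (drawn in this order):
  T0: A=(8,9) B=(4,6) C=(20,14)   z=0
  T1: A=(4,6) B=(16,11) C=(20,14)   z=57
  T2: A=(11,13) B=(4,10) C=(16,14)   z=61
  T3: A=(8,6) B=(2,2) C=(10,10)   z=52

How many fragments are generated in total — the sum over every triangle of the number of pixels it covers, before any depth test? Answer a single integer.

T0:
  2·area = 16
  edge (8, 9)→(4, 6): d=(-4,-3) top-left  bias=+0
  edge (4, 6)→(20, 14): d=(16,8) right/bottom  bias=-1
  edge (20, 14)→(8, 9): d=(-12,-5) top-left  bias=+0
    (4,4)@(9, 9): e=[3,8,5] → █
    (5,4)@(11, 9): e=[9,-8,15] → ·
    (4,5)@(9, 11): e=[-5,40,-19] → ·
    (6,5)@(13, 11): e=[7,8,1] → █
    (7,5)@(15, 11): e=[13,-8,11] → ·
    (6,6)@(13, 13): e=[-1,40,-23] → ·
  covered (2 px):
    · · · · · · · · · ·
    · · · · · · · · · ·
    · · · · · · · · · ·
    · · · · · · · · · ·
    · · · · █ · · · · ·
    · · · · · · █ · · ·
    · · · · · · · · · ·
    · · · · · · · · · ·
    · · · · · · · · · ·
T1:
  2·area = 16
  edge (4, 6)→(16, 11): d=(12,5) right/bottom  bias=-1
  edge (16, 11)→(20, 14): d=(4,3) right/bottom  bias=-1
  edge (20, 14)→(4, 6): d=(-16,-8) top-left  bias=+0
    (5,4)@(11, 9): e=[1,7,8] → █
    (6,4)@(13, 9): e=[-9,1,24] → ·
    (5,5)@(11, 11): e=[25,15,-24] → ·
    (7,5)@(15, 11): e=[5,3,8] → █
    (8,5)@(17, 11): e=[-5,-3,24] → ·
    (7,6)@(15, 13): e=[29,11,-24] → ·
  covered (2 px):
    · · · · · · · · · ·
    · · · · · · · · · ·
    · · · · · · · · · ·
    · · · · · · · · · ·
    · · · · · █ · · · ·
    · · · · · · · █ · ·
    · · · · · · · · · ·
    · · · · · · · · · ·
    · · · · · · · · · ·
T2:
  2·area = 8
  edge (11, 13)→(4, 10): d=(-7,-3) top-left  bias=+0
  edge (4, 10)→(16, 14): d=(12,4) right/bottom  bias=-1
  edge (16, 14)→(11, 13): d=(-5,-1) top-left  bias=+0
    (0,4)@(1, 9): e=[-2,0,10] → ·  [on edge]
    (0,5)@(1, 11): e=[-16,24,0] → ·  [on edge]
    (3,5)@(7, 11): e=[2,0,6] → ·  [on edge]
    (5,6)@(11, 13): e=[0,8,0] → █  [on edge]
    (6,6)@(13, 13): e=[6,0,2] → ·  [on edge]
    (5,7)@(11, 15): e=[-14,32,-10] → ·
    (9,7)@(19, 15): e=[10,0,-2] → ·  [on edge]
  covered (1 px):
    · · · · · · · · · ·
    · · · · · · · · · ·
    · · · · · · · · · ·
    · · · · · · · · · ·
    · · · · · · · · · ·
    · · · · · · · · · ·
    · · · · · █ · · · ·
    · · · · · · · · · ·
    · · · · · · · · · ·
T3:
  2·area = 16  (B↔C swapped to make it positive)
  edge (8, 6)→(10, 10): d=(2,4) right/bottom  bias=-1
  edge (10, 10)→(2, 2): d=(-8,-8) top-left  bias=+0
  edge (2, 2)→(8, 6): d=(6,4) right/bottom  bias=-1
    (0,0)@(1, 1): e=[18,0,-2] → ·  [on edge]
    (1,1)@(3, 3): e=[14,0,2] → █  [on edge]
    (2,1)@(5, 3): e=[6,16,-6] → ·
    (1,2)@(3, 5): e=[18,-16,14] → ·
    (2,2)@(5, 5): e=[10,0,6] → █  [on edge]
    (3,2)@(7, 5): e=[2,16,-2] → ·
    (2,3)@(5, 7): e=[14,-16,18] → ·
    (3,3)@(7, 7): e=[6,0,10] → █  [on edge]
    (4,3)@(9, 7): e=[-2,16,2] → ·
    (3,4)@(7, 9): e=[10,-16,22] → ·
    (4,4)@(9, 9): e=[2,0,14] → █  [on edge]
    (5,4)@(11, 9): e=[-6,16,6] → ·
    (5,5)@(11, 11): e=[-2,0,18] → ·  [on edge]
    (6,6)@(13, 13): e=[-6,0,22] → ·  [on edge]
    (7,7)@(15, 15): e=[-10,0,26] → ·  [on edge]
    (8,8)@(17, 17): e=[-14,0,30] → ·  [on edge]
  covered (4 px):
    · · · · · · · · · ·
    · █ · · · · · · · ·
    · · █ · · · · · · ·
    · · · █ · · · · · ·
    · · · · █ · · · · ·
    · · · · · · · · · ·
    · · · · · · · · · ·
    · · · · · · · · · ·
    · · · · · · · · · ·

Final: 9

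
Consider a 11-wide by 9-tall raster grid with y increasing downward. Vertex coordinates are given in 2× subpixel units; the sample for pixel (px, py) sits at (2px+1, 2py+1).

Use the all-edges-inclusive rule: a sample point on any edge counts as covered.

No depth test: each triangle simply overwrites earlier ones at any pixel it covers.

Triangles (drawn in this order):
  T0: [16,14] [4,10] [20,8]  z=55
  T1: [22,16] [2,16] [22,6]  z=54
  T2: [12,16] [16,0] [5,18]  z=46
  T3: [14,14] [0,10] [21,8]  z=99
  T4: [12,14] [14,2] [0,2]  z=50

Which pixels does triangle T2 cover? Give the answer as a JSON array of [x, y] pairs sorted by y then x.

T0:
  2·area = 88
  edge (16, 14)→(4, 10): d=(-12,-4) inclusive
  edge (4, 10)→(20, 8): d=(16,-2) inclusive
  edge (20, 8)→(16, 14): d=(-4,6) inclusive
    (0,4)@(1, 9): e=[0,-22,110] → .  [on edge]
    (6,4)@(13, 9): e=[48,2,38] → X
    (7,4)@(15, 9): e=[56,6,26] → X
    (8,4)@(17, 9): e=[64,10,14] → X
    (9,4)@(19, 9): e=[72,14,2] → X
    (10,4)@(21, 9): e=[80,18,-10] → .
    (3,5)@(7, 11): e=[0,22,66] → X  [on edge]
    (4,5)@(9, 11): e=[8,26,54] → X
    (5,5)@(11, 11): e=[16,30,42] → X
    (9,5)@(19, 11): e=[48,46,-6] → .
    (3,6)@(7, 13): e=[-24,54,58] → .
    (4,6)@(9, 13): e=[-16,58,46] → .
    (6,6)@(13, 13): e=[0,66,22] → X  [on edge]
    (9,7)@(19, 15): e=[0,110,-22] → .  [on edge]
  covered (12 px):
    . . . . . . . . . . .
    . . . . . . . . . . .
    . . . . . . . . . . .
    . . . . . . . . . . .
    . . . . . . X X X X .
    . . . X X X X X X . .
    . . . . . . X X . . .
    . . . . . . . . . . .
    . . . . . . . . . . .
T1:
  2·area = 200
  edge (22, 16)→(2, 16): d=(-20,0) inclusive
  edge (2, 16)→(22, 6): d=(20,-10) inclusive
  edge (22, 6)→(22, 16): d=(0,10) inclusive
    (10,3)@(21, 7): e=[180,10,10] → X
    (8,4)@(17, 9): e=[140,10,50] → X
    (9,4)@(19, 9): e=[140,30,30] → X
    (6,5)@(13, 11): e=[100,10,90] → X
    (7,5)@(15, 11): e=[100,30,70] → X
    (4,6)@(9, 13): e=[60,10,130] → X
    (5,6)@(11, 13): e=[60,30,110] → X
    (2,7)@(5, 15): e=[20,10,170] → X
    (3,7)@(7, 15): e=[20,30,150] → X
    (2,8)@(5, 17): e=[-20,50,170] → .
    (3,8)@(7, 17): e=[-20,70,150] → .
    (4,8)@(9, 17): e=[-20,90,130] → .
  covered (25 px):
    . . . . . . . . . . .
    . . . . . . . . . . .
    . . . . . . . . . . .
    . . . . . . . . . . X
    . . . . . . . . X X X
    . . . . . . X X X X X
    . . . . X X X X X X X
    . . X X X X X X X X X
    . . . . . . . . . . .
T2:
  2·area = 104  (B↔C swapped to make it positive)
  edge (12, 16)→(5, 18): d=(-7,2) inclusive
  edge (5, 18)→(16, 0): d=(11,-18) inclusive
  edge (16, 0)→(12, 16): d=(-4,16) inclusive
    (7,1)@(15, 3): e=[85,15,4] → X
    (8,1)@(17, 3): e=[81,51,-28] → .
    (6,2)@(13, 5): e=[75,1,28] → X
    (7,2)@(15, 5): e=[71,37,-4] → .
    (6,3)@(13, 7): e=[61,23,20] → X
    (7,3)@(15, 7): e=[57,59,-12] → .
    (5,4)@(11, 9): e=[51,9,44] → X
    (7,4)@(15, 9): e=[43,81,-20] → .
    (5,5)@(11, 11): e=[37,31,36] → X
    (7,5)@(15, 11): e=[29,103,-28] → .
    (4,6)@(9, 13): e=[27,17,60] → X
    (6,6)@(13, 13): e=[19,89,-4] → .
  covered (13 px):
    . . . . . . . . . . .
    . . . . . . . X . . .
    . . . . . . X . . . .
    . . . . . . X . . . .
    . . . . . X X . . . .
    . . . . . X X . . . .
    . . . . X X . . . . .
    . . . X X X . . . . .
    . . . X . . . . . . .
T3:
  2·area = 112
  edge (14, 14)→(0, 10): d=(-14,-4) inclusive
  edge (0, 10)→(21, 8): d=(21,-2) inclusive
  edge (21, 8)→(14, 14): d=(-7,6) inclusive
    (5,4)@(11, 9): e=[58,1,53] → X
    (6,4)@(13, 9): e=[66,5,41] → X
    (7,4)@(15, 9): e=[74,9,29] → X
    (8,4)@(17, 9): e=[82,13,17] → X
    (9,4)@(19, 9): e=[90,17,5] → X
    (10,4)@(21, 9): e=[98,21,-7] → .
    (2,5)@(5, 11): e=[6,31,75] → X
    (3,5)@(7, 11): e=[14,35,63] → X
    (4,5)@(9, 11): e=[22,39,51] → X
    (9,5)@(19, 11): e=[62,59,-9] → .
    (2,6)@(5, 13): e=[-22,73,61] → .
    (3,6)@(7, 13): e=[-14,77,49] → .
  covered (15 px):
    . . . . . . . . . . .
    . . . . . . . . . . .
    . . . . . . . . . . .
    . . . . . . . . . . .
    . . . . . X X X X X .
    . . X X X X X X X . .
    . . . . . X X X . . .
    . . . . . . . . . . .
    . . . . . . . . . . .
T4:
  2·area = 168  (B↔C swapped to make it positive)
  edge (12, 14)→(0, 2): d=(-12,-12) inclusive
  edge (0, 2)→(14, 2): d=(14,0) inclusive
  edge (14, 2)→(12, 14): d=(-2,12) inclusive
    (0,1)@(1, 3): e=[0,14,154] → X  [on edge]
    (1,1)@(3, 3): e=[24,14,130] → X
    (2,1)@(5, 3): e=[48,14,106] → X
    (3,1)@(7, 3): e=[72,14,82] → X
    (4,1)@(9, 3): e=[96,14,58] → X
    (5,1)@(11, 3): e=[120,14,34] → X
    (6,1)@(13, 3): e=[144,14,10] → X
    (7,1)@(15, 3): e=[168,14,-14] → .
    (0,2)@(1, 5): e=[-24,42,150] → .
    (1,2)@(3, 5): e=[0,42,126] → X  [on edge]
    (7,2)@(15, 5): e=[144,42,-18] → .
    (1,3)@(3, 7): e=[-24,70,122] → .
    (2,3)@(5, 7): e=[0,70,98] → X  [on edge]
    (3,4)@(7, 9): e=[0,98,70] → X  [on edge]
    (4,5)@(9, 11): e=[0,126,42] → X  [on edge]
    (5,6)@(11, 13): e=[0,154,14] → X  [on edge]
    (6,7)@(13, 15): e=[0,182,-14] → .  [on edge]
    (7,8)@(15, 17): e=[0,210,-42] → .  [on edge]
  covered (24 px):
    . . . . . . . . . . .
    X X X X X X X . . . .
    . X X X X X X . . . .
    . . X X X X X . . . .
    . . . X X X . . . . .
    . . . . X X . . . . .
    . . . . . X . . . . .
    . . . . . . . . . . .
    . . . . . . . . . . .

Final: [[7,1],[6,2],[6,3],[5,4],[6,4],[5,5],[6,5],[4,6],[5,6],[3,7],[4,7],[5,7],[3,8]]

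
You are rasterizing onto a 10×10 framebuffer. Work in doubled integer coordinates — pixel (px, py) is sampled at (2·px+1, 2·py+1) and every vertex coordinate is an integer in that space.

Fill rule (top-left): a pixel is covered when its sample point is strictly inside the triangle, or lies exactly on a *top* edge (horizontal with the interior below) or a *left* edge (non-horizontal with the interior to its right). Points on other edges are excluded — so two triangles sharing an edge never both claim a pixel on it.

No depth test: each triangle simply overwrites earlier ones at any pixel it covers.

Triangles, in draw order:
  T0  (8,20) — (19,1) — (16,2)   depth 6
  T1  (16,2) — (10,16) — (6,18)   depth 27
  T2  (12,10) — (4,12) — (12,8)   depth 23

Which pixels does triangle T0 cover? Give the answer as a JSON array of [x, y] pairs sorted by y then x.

T0:
  2·area = 46  (B↔C swapped to make it positive)
  edge (8, 20)→(16, 2): d=(8,-18) top-left  bias=+0
  edge (16, 2)→(19, 1): d=(3,-1) top-left  bias=+0
  edge (19, 1)→(8, 20): d=(-11,19) right/bottom  bias=-1
    (9,0)@(19, 1): e=[46,0,0] → ·  [on edge]
    (6,1)@(13, 3): e=[-46,0,92] → ·  [on edge]
    (8,1)@(17, 3): e=[26,4,16] → #
    (9,1)@(19, 3): e=[62,6,-22] → ·
    (3,2)@(7, 5): e=[-138,0,184] → ·  [on edge]
    (7,2)@(15, 5): e=[6,8,32] → #
    (8,2)@(17, 5): e=[42,10,-6] → ·
    (0,3)@(1, 7): e=[-230,0,276] → ·  [on edge]
    (7,3)@(15, 7): e=[22,14,10] → #
    (8,3)@(17, 7): e=[58,16,-28] → ·
    (6,4)@(13, 9): e=[2,18,26] → #
    (7,4)@(15, 9): e=[38,20,-12] → ·
  covered (5 px):
    · · · · · · · · · ·
    · · · · · · · · # ·
    · · · · · · · # · ·
    · · · · · · · # · ·
    · · · · · · # · · ·
    · · · · · · # · · ·
    · · · · · · · · · ·
    · · · · · · · · · ·
    · · · · · · · · · ·
    · · · · · · · · · ·
T1:
  2·area = 44
  edge (16, 2)→(10, 16): d=(-6,14) right/bottom  bias=-1
  edge (10, 16)→(6, 18): d=(-4,2) right/bottom  bias=-1
  edge (6, 18)→(16, 2): d=(10,-16) top-left  bias=+0
    (6,3)@(13, 7): e=[12,30,2] → #
    (7,3)@(15, 7): e=[-16,26,34] → ·
    (6,4)@(13, 9): e=[0,22,22] → ·  [on edge]
    (5,5)@(11, 11): e=[16,18,10] → #
    (6,5)@(13, 11): e=[-12,14,42] → ·
    (5,6)@(11, 13): e=[4,10,30] → #
    (6,6)@(13, 13): e=[-24,6,62] → ·
    (4,7)@(9, 15): e=[20,6,18] → #
    (5,7)@(11, 15): e=[-8,2,50] → ·
    (3,8)@(7, 17): e=[36,2,6] → #
    (4,8)@(9, 17): e=[8,-2,38] → ·
    (3,9)@(7, 19): e=[24,-6,26] → ·
  covered (5 px):
    · · · · · · · · · ·
    · · · · · · · · · ·
    · · · · · · · · · ·
    · · · · · · # · · ·
    · · · · · · · · · ·
    · · · · · # · · · ·
    · · · · · # · · · ·
    · · · · # · · · · ·
    · · · # · · · · · ·
    · · · · · · · · · ·
T2:
  2·area = 16
  edge (12, 10)→(4, 12): d=(-8,2) right/bottom  bias=-1
  edge (4, 12)→(12, 8): d=(8,-4) top-left  bias=+0
  edge (12, 8)→(12, 10): d=(0,2) right/bottom  bias=-1
    (5,4)@(11, 9): e=[10,4,2] → #
    (6,4)@(13, 9): e=[6,12,-2] → ·
    (3,5)@(7, 11): e=[2,4,10] → #
    (4,5)@(9, 11): e=[-2,12,6] → ·
    (5,5)@(11, 11): e=[-6,20,2] → ·
    (3,6)@(7, 13): e=[-14,20,10] → ·
  covered (2 px):
    · · · · · · · · · ·
    · · · · · · · · · ·
    · · · · · · · · · ·
    · · · · · · · · · ·
    · · · · · # · · · ·
    · · · # · · · · · ·
    · · · · · · · · · ·
    · · · · · · · · · ·
    · · · · · · · · · ·
    · · · · · · · · · ·

Answer: [[8,1],[7,2],[7,3],[6,4],[6,5]]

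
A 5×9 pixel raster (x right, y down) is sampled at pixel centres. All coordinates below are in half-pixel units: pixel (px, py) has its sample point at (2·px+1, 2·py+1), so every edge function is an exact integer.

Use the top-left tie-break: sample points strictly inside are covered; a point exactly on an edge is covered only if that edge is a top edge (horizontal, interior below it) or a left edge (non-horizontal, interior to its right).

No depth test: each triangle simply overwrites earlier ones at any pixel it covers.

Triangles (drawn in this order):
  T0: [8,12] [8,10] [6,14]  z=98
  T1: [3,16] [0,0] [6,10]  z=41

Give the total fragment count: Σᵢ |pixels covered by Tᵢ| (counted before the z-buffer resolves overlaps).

T0:
  2·area = 4  (B↔C swapped to make it positive)
  edge (8, 12)→(6, 14): d=(-2,2) right/bottom  bias=-1
  edge (6, 14)→(8, 10): d=(2,-4) top-left  bias=+0
  edge (8, 10)→(8, 12): d=(0,2) right/bottom  bias=-1
    (4,5)@(9, 11): e=[0,6,-2] → .  [on edge]
    (3,6)@(7, 13): e=[0,2,2] → .  [on edge]
    (2,7)@(5, 15): e=[0,-2,6] → .  [on edge]
    (1,8)@(3, 17): e=[0,-6,10] → .  [on edge]
  covered (0 px):
    . . . . .
    . . . . .
    . . . . .
    . . . . .
    . . . . .
    . . . . .
    . . . . .
    . . . . .
    . . . . .
T1:
  2·area = 66
  edge (3, 16)→(0, 0): d=(-3,-16) top-left  bias=+0
  edge (0, 0)→(6, 10): d=(6,10) right/bottom  bias=-1
  edge (6, 10)→(3, 16): d=(-3,6) right/bottom  bias=-1
    (0,1)@(1, 3): e=[7,8,51] → X
    (1,1)@(3, 3): e=[39,-12,39] → .
    (0,2)@(1, 5): e=[1,20,45] → X
    (1,2)@(3, 5): e=[33,0,33] → .  [on edge]
    (0,3)@(1, 7): e=[-5,32,39] → .
    (1,3)@(3, 7): e=[27,12,27] → X
    (2,3)@(5, 7): e=[59,-8,15] → .
    (1,4)@(3, 9): e=[21,24,21] → X
    (2,4)@(5, 9): e=[53,4,9] → X
    (3,4)@(7, 9): e=[85,-16,-3] → .
    (1,5)@(3, 11): e=[15,36,15] → X
    (3,5)@(7, 11): e=[79,-4,-9] → .
    (4,7)@(9, 15): e=[99,0,-33] → .  [on edge]
  covered (9 px):
    . . . . .
    X . . . .
    X . . . .
    . X . . .
    . X X . .
    . X X . .
    . X . . .
    . X . . .
    . . . . .

Result: 9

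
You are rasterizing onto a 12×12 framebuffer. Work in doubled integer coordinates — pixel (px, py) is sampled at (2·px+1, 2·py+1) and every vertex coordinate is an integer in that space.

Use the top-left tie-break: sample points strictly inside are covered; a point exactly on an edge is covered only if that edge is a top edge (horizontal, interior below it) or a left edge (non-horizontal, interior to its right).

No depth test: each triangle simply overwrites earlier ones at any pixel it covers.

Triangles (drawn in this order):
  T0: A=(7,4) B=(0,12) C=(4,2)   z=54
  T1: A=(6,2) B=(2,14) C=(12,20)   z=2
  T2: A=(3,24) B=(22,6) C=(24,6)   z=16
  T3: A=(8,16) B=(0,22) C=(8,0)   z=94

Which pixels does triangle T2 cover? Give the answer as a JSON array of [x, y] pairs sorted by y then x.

T0:
  2·area = 38
  edge (7, 4)→(0, 12): d=(-7,8) right/bottom  bias=-1
  edge (0, 12)→(4, 2): d=(4,-10) top-left  bias=+0
  edge (4, 2)→(7, 4): d=(3,2) right/bottom  bias=-1
    (2,1)@(5, 3): e=[23,14,1] → #
    (3,1)@(7, 3): e=[7,34,-3] → ·
    (1,2)@(3, 5): e=[25,2,11] → #
    (3,2)@(7, 5): e=[-7,42,3] → ·
    (1,3)@(3, 7): e=[11,10,17] → #
    (2,3)@(5, 7): e=[-5,30,13] → ·
    (1,4)@(3, 9): e=[-3,18,23] → ·
  covered (4 px):
    · · · · · · · · · · · ·
    · · # · · · · · · · · ·
    · # # · · · · · · · · ·
    · # · · · · · · · · · ·
    · · · · · · · · · · · ·
    · · · · · · · · · · · ·
    · · · · · · · · · · · ·
    · · · · · · · · · · · ·
    · · · · · · · · · · · ·
    · · · · · · · · · · · ·
    · · · · · · · · · · · ·
    · · · · · · · · · · · ·
T1:
  2·area = 144  (B↔C swapped to make it positive)
  edge (6, 2)→(12, 20): d=(6,18) right/bottom  bias=-1
  edge (12, 20)→(2, 14): d=(-10,-6) top-left  bias=+0
  edge (2, 14)→(6, 2): d=(4,-12) top-left  bias=+0
    (2,2)@(5, 5): e=[36,108,0] → #  [on edge]
    (3,2)@(7, 5): e=[0,120,24] → ·  [on edge]
    (2,3)@(5, 7): e=[48,88,8] → #
    (3,3)@(7, 7): e=[12,100,32] → #
    (4,3)@(9, 7): e=[-24,112,56] → ·
    (2,4)@(5, 9): e=[60,68,16] → #
    (4,4)@(9, 9): e=[-12,92,64] → ·
    (1,5)@(3, 11): e=[108,36,0] → #  [on edge]
    (4,5)@(9, 11): e=[0,72,72] → ·  [on edge]
    (1,6)@(3, 13): e=[120,16,8] → #
    (4,6)@(9, 13): e=[12,52,80] → #
    (5,6)@(11, 13): e=[-24,64,104] → ·
    (0,8)@(1, 17): e=[180,-36,0] → ·  [on edge]
    (3,8)@(7, 17): e=[72,0,72] → #  [on edge]
    (5,8)@(11, 17): e=[0,24,120] → ·  [on edge]
    (6,11)@(13, 23): e=[0,-24,168] → ·  [on edge]
    (8,11)@(17, 23): e=[-72,0,216] → ·  [on edge]
  covered (18 px):
    · · · · · · · · · · · ·
    · · · · · · · · · · · ·
    · · # · · · · · · · · ·
    · · # # · · · · · · · ·
    · · # # · · · · · · · ·
    · # # # · · · · · · · ·
    · # # # # · · · · · · ·
    · · # # # · · · · · · ·
    · · · # # · · · · · · ·
    · · · · · # · · · · · ·
    · · · · · · · · · · · ·
    · · · · · · · · · · · ·
T2:
  2·area = 36
  edge (3, 24)→(22, 6): d=(19,-18) top-left  bias=+0
  edge (22, 6)→(24, 6): d=(2,0) top-left  bias=+0
  edge (24, 6)→(3, 24): d=(-21,18) right/bottom  bias=-1
    (10,3)@(21, 7): e=[1,2,33] → #
    (11,3)@(23, 7): e=[37,2,-3] → ·
    (9,4)@(19, 9): e=[3,6,27] → #
    (10,4)@(21, 9): e=[39,6,-9] → ·
    (8,5)@(17, 11): e=[5,10,21] → #
    (9,5)@(19, 11): e=[41,10,-15] → ·
    (7,6)@(15, 13): e=[7,14,15] → #
    (8,6)@(17, 13): e=[43,14,-21] → ·
    (6,7)@(13, 15): e=[9,18,9] → #
    (7,7)@(15, 15): e=[45,18,-27] → ·
    (5,8)@(11, 17): e=[11,22,3] → #
    (6,8)@(13, 17): e=[47,22,-33] → ·
  covered (6 px):
    · · · · · · · · · · · ·
    · · · · · · · · · · · ·
    · · · · · · · · · · · ·
    · · · · · · · · · · # ·
    · · · · · · · · · # · ·
    · · · · · · · · # · · ·
    · · · · · · · # · · · ·
    · · · · · · # · · · · ·
    · · · · · # · · · · · ·
    · · · · · · · · · · · ·
    · · · · · · · · · · · ·
    · · · · · · · · · · · ·
T3:
  2·area = 128
  edge (8, 16)→(0, 22): d=(-8,6) right/bottom  bias=-1
  edge (0, 22)→(8, 0): d=(8,-22) top-left  bias=+0
  edge (8, 0)→(8, 16): d=(0,16) right/bottom  bias=-1
    (3,1)@(7, 3): e=[110,2,16] → #
    (4,1)@(9, 3): e=[98,46,-16] → ·
    (3,2)@(7, 5): e=[94,18,16] → #
    (4,2)@(9, 5): e=[82,62,-16] → ·
    (3,3)@(7, 7): e=[78,34,16] → #
    (4,3)@(9, 7): e=[66,78,-16] → ·
    (2,4)@(5, 9): e=[74,6,48] → #
    (4,4)@(9, 9): e=[50,94,-16] → ·
    (2,5)@(5, 11): e=[58,22,48] → #
    (4,5)@(9, 11): e=[34,110,-16] → ·
    (2,6)@(5, 13): e=[42,38,48] → #
    (4,6)@(9, 13): e=[18,126,-16] → ·
  covered (16 px):
    · · · · · · · · · · · ·
    · · · # · · · · · · · ·
    · · · # · · · · · · · ·
    · · · # · · · · · · · ·
    · · # # · · · · · · · ·
    · · # # · · · · · · · ·
    · · # # · · · · · · · ·
    · # # # · · · · · · · ·
    · # # · · · · · · · · ·
    · # · · · · · · · · · ·
    # · · · · · · · · · · ·
    · · · · · · · · · · · ·

Final: [[10,3],[9,4],[8,5],[7,6],[6,7],[5,8]]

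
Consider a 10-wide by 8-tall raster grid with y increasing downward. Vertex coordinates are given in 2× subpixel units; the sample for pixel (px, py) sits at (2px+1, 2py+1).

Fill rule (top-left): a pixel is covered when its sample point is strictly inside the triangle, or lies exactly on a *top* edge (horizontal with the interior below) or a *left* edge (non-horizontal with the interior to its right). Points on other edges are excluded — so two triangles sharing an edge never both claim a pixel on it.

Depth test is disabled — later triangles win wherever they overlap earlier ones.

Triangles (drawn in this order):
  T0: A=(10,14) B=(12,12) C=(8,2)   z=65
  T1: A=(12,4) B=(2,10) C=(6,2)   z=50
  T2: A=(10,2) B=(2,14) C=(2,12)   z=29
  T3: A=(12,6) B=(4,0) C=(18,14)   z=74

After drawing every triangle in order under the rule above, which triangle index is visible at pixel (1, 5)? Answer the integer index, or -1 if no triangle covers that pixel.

T0:
  2·area = 28  (B↔C swapped to make it positive)
  edge (10, 14)→(8, 2): d=(-2,-12) top-left  bias=+0
  edge (8, 2)→(12, 12): d=(4,10) right/bottom  bias=-1
  edge (12, 12)→(10, 14): d=(-2,2) right/bottom  bias=-1
    (4,2)@(9, 5): e=[6,2,20] → X
    (5,2)@(11, 5): e=[30,-18,16] → .
    (9,2)@(19, 5): e=[126,-98,0] → .  [on edge]
    (4,3)@(9, 7): e=[2,10,16] → X
    (5,3)@(11, 7): e=[26,-10,12] → .
    (8,3)@(17, 7): e=[98,-70,0] → .  [on edge]
    (4,4)@(9, 9): e=[-2,18,12] → .
    (7,4)@(15, 9): e=[70,-42,0] → .  [on edge]
    (5,5)@(11, 11): e=[18,6,4] → X
    (6,5)@(13, 11): e=[42,-14,0] → .  [on edge]
    (5,6)@(11, 13): e=[14,14,0] → .  [on edge]
    (4,7)@(9, 15): e=[-14,42,0] → .  [on edge]
  covered (3 px):
    . . . . . . . . . .
    . . . . . . . . . .
    . . . . X . . . . .
    . . . . X . . . . .
    . . . . . . . . . .
    . . . . . X . . . .
    . . . . . . . . . .
    . . . . . . . . . .
T1:
  2·area = 56
  edge (12, 4)→(2, 10): d=(-10,6) right/bottom  bias=-1
  edge (2, 10)→(6, 2): d=(4,-8) top-left  bias=+0
  edge (6, 2)→(12, 4): d=(6,2) right/bottom  bias=-1
    (1,0)@(3, 1): e=[84,-28,0] → .  [on edge]
    (8,0)@(17, 1): e=[0,84,-28] → .  [on edge]
    (3,1)@(7, 3): e=[40,12,4] → X
    (4,1)@(9, 3): e=[28,28,0] → .  [on edge]
    (2,2)@(5, 5): e=[32,4,20] → X
    (4,2)@(9, 5): e=[8,36,12] → X
    (5,2)@(11, 5): e=[-4,52,8] → .
    (7,2)@(15, 5): e=[-28,84,0] → .  [on edge]
    (2,3)@(5, 7): e=[12,12,32] → X
    (3,3)@(7, 7): e=[0,28,28] → .  [on edge]
    (4,3)@(9, 7): e=[-12,44,24] → .
    (1,4)@(3, 9): e=[4,4,48] → X
  covered (6 px):
    . . . . . . . . . .
    . . . X . . . . . .
    . . X X X . . . . .
    . . X . . . . . . .
    . X . . . . . . . .
    . . . . . . . . . .
    . . . . . . . . . .
    . . . . . . . . . .
T2:
  2·area = 16
  edge (10, 2)→(2, 14): d=(-8,12) right/bottom  bias=-1
  edge (2, 14)→(2, 12): d=(0,-2) top-left  bias=+0
  edge (2, 12)→(10, 2): d=(8,-10) top-left  bias=+0
    (2,4)@(5, 9): e=[4,6,6] → X
    (3,4)@(7, 9): e=[-20,10,26] → .
    (1,5)@(3, 11): e=[12,2,2] → X
    (2,5)@(5, 11): e=[-12,6,22] → .
    (1,6)@(3, 13): e=[-4,2,18] → .
  covered (2 px):
    . . . . . . . . . .
    . . . . . . . . . .
    . . . . . . . . . .
    . . . . . . . . . .
    . . X . . . . . . .
    . X . . . . . . . .
    . . . . . . . . . .
    . . . . . . . . . .
T3:
  2·area = 28  (B↔C swapped to make it positive)
  edge (12, 6)→(18, 14): d=(6,8) right/bottom  bias=-1
  edge (18, 14)→(4, 0): d=(-14,-14) top-left  bias=+0
  edge (4, 0)→(12, 6): d=(8,6) right/bottom  bias=-1
    (2,0)@(5, 1): e=[26,0,2] → X  [on edge]
    (3,0)@(7, 1): e=[10,28,-10] → .
    (2,1)@(5, 3): e=[38,-28,18] → .
    (3,1)@(7, 3): e=[22,0,6] → X  [on edge]
    (4,1)@(9, 3): e=[6,28,-6] → .
    (3,2)@(7, 5): e=[34,-28,22] → .
    (4,2)@(9, 5): e=[18,0,10] → X  [on edge]
    (5,2)@(11, 5): e=[2,28,-2] → .
    (4,3)@(9, 7): e=[30,-28,26] → .
    (5,3)@(11, 7): e=[14,0,14] → X  [on edge]
    (6,3)@(13, 7): e=[-2,28,2] → .
    (5,4)@(11, 9): e=[26,-28,30] → .
    (6,4)@(13, 9): e=[10,0,18] → X  [on edge]
    (7,5)@(15, 11): e=[6,0,22] → X  [on edge]
    (8,6)@(17, 13): e=[2,0,26] → X  [on edge]
    (9,7)@(19, 15): e=[-2,0,30] → .  [on edge]
  covered (7 px):
    . . X . . . . . . .
    . . . X . . . . . .
    . . . . X . . . . .
    . . . . . X . . . .
    . . . . . . X . . .
    . . . . . . . X . .
    . . . . . . . . X .
    . . . . . . . . . .

Z-buffer (winner per pixel, '.' = empty):
  . . 3 . . . . . . .
  . . . 3 . . . . . .
  . . 1 1 3 . . . . .
  . . 1 . 0 3 . . . .
  . 1 2 . . . 3 . . .
  . 2 . . . 0 . 3 . .
  . . . . . . . . 3 .
  . . . . . . . . . .

Final: 2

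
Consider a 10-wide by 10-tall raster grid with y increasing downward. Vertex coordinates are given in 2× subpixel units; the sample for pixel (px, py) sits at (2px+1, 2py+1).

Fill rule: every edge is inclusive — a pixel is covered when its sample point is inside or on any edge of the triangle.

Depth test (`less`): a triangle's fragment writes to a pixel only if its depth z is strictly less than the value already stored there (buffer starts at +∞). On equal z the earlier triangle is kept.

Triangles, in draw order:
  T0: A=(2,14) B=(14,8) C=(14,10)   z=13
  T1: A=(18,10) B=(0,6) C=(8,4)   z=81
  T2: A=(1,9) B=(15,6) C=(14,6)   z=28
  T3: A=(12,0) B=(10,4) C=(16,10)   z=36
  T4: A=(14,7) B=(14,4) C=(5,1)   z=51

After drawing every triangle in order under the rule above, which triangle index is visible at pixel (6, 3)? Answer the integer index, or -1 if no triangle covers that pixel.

T0:
  2·area = 24
  edge (2, 14)→(14, 8): d=(12,-6) inclusive
  edge (14, 8)→(14, 10): d=(0,2) inclusive
  edge (14, 10)→(2, 14): d=(-12,4) inclusive
    (6,4)@(13, 9): e=[6,2,16] → #
    (7,4)@(15, 9): e=[18,-2,8] → ·
    (8,4)@(17, 9): e=[30,-6,0] → ·  [on edge]
    (4,5)@(9, 11): e=[6,10,8] → #
    (5,5)@(11, 11): e=[18,6,0] → #  [on edge]
    (6,5)@(13, 11): e=[30,2,-8] → ·
    (2,6)@(5, 13): e=[6,18,0] → #  [on edge]
    (3,6)@(7, 13): e=[18,14,-8] → ·
    (4,6)@(9, 13): e=[30,10,-16] → ·
    (5,6)@(11, 13): e=[42,6,-24] → ·
    (2,7)@(5, 15): e=[30,18,-24] → ·
  covered (4 px):
    · · · · · · · · · ·
    · · · · · · · · · ·
    · · · · · · · · · ·
    · · · · · · · · · ·
    · · · · · · # · · ·
    · · · · # # · · · ·
    · · # · · · · · · ·
    · · · · · · · · · ·
    · · · · · · · · · ·
    · · · · · · · · · ·
T1:
  2·area = 68
  edge (18, 10)→(0, 6): d=(-18,-4) inclusive
  edge (0, 6)→(8, 4): d=(8,-2) inclusive
  edge (8, 4)→(18, 10): d=(10,6) inclusive
    (1,0)@(3, 1): e=[102,-34,0] → ·  [on edge]
    (2,2)@(5, 5): e=[38,2,28] → #
    (3,2)@(7, 5): e=[46,6,16] → #
    (4,2)@(9, 5): e=[54,10,4] → #
    (5,2)@(11, 5): e=[62,14,-8] → ·
    (2,3)@(5, 7): e=[2,18,48] → #
    (5,3)@(11, 7): e=[26,30,12] → #
    (6,3)@(13, 7): e=[34,34,0] → #  [on edge]
    (7,3)@(15, 7): e=[42,38,-12] → ·
    (2,4)@(5, 9): e=[-34,34,68] → ·
    (3,4)@(7, 9): e=[-26,38,56] → ·
    (4,4)@(9, 9): e=[-18,42,44] → ·
  covered (9 px):
    · · · · · · · · · ·
    · · · · · · · · · ·
    · · # # # · · · · ·
    · · # # # # # · · ·
    · · · · · · · # · ·
    · · · · · · · · · ·
    · · · · · · · · · ·
    · · · · · · · · · ·
    · · · · · · · · · ·
    · · · · · · · · · ·
T2:
  2·area = 3  (B↔C swapped to make it positive)
  edge (1, 9)→(14, 6): d=(13,-3) inclusive
  edge (14, 6)→(15, 6): d=(1,0) inclusive
  edge (15, 6)→(1, 9): d=(-14,3) inclusive
    (0,4)@(1, 9): e=[0,3,0] → #  [on edge]
    (1,4)@(3, 9): e=[6,3,-6] → ·
    (0,5)@(1, 11): e=[26,5,-28] → ·
  covered (1 px):
    · · · · · · · · · ·
    · · · · · · · · · ·
    · · · · · · · · · ·
    · · · · · · · · · ·
    # · · · · · · · · ·
    · · · · · · · · · ·
    · · · · · · · · · ·
    · · · · · · · · · ·
    · · · · · · · · · ·
    · · · · · · · · · ·
T3:
  2·area = 36  (B↔C swapped to make it positive)
  edge (12, 0)→(16, 10): d=(4,10) inclusive
  edge (16, 10)→(10, 4): d=(-6,-6) inclusive
  edge (10, 4)→(12, 0): d=(2,-4) inclusive
    (3,0)@(7, 1): e=[54,0,-18] → ·  [on edge]
    (4,1)@(9, 3): e=[42,0,-6] → ·  [on edge]
    (5,1)@(11, 3): e=[22,12,2] → #
    (6,1)@(13, 3): e=[2,24,10] → #
    (7,1)@(15, 3): e=[-18,36,18] → ·
    (5,2)@(11, 5): e=[30,0,6] → #  [on edge]
    (7,2)@(15, 5): e=[-10,24,22] → ·
    (5,3)@(11, 7): e=[38,-12,10] → ·
    (6,3)@(13, 7): e=[18,0,18] → #  [on edge]
    (7,3)@(15, 7): e=[-2,12,26] → ·
    (6,4)@(13, 9): e=[26,-12,22] → ·
    (7,4)@(15, 9): e=[6,0,30] → #  [on edge]
    (8,5)@(17, 11): e=[-6,0,42] → ·  [on edge]
    (9,6)@(19, 13): e=[-18,0,54] → ·  [on edge]
  covered (6 px):
    · · · · · · · · · ·
    · · · · · # # · · ·
    · · · · · # # · · ·
    · · · · · · # · · ·
    · · · · · · · # · ·
    · · · · · · · · · ·
    · · · · · · · · · ·
    · · · · · · · · · ·
    · · · · · · · · · ·
    · · · · · · · · · ·
T4:
  2·area = 27  (B↔C swapped to make it positive)
  edge (14, 7)→(5, 1): d=(-9,-6) inclusive
  edge (5, 1)→(14, 4): d=(9,3) inclusive
  edge (14, 4)→(14, 7): d=(0,3) inclusive
    (2,0)@(5, 1): e=[0,0,27] → #  [on edge]
    (3,0)@(7, 1): e=[12,-6,21] → ·
    (2,1)@(5, 3): e=[-18,18,27] → ·
    (4,1)@(9, 3): e=[6,6,15] → #
    (5,1)@(11, 3): e=[18,0,9] → #  [on edge]
    (6,1)@(13, 3): e=[30,-6,3] → ·
    (4,2)@(9, 5): e=[-12,24,15] → ·
    (5,2)@(11, 5): e=[0,18,9] → #  [on edge]
    (6,2)@(13, 5): e=[12,12,3] → #
    (7,2)@(15, 5): e=[24,6,-3] → ·
    (8,2)@(17, 5): e=[36,0,-9] → ·  [on edge]
    (5,3)@(11, 7): e=[-18,36,9] → ·
    (8,4)@(17, 9): e=[0,36,-9] → ·  [on edge]
  covered (5 px):
    · · # · · · · · · ·
    · · · · # # · · · ·
    · · · · · # # · · ·
    · · · · · · · · · ·
    · · · · · · · · · ·
    · · · · · · · · · ·
    · · · · · · · · · ·
    · · · · · · · · · ·
    · · · · · · · · · ·
    · · · · · · · · · ·

Z-buffer (winner per pixel, '.' = empty):
  . . 4 . . . . . . .
  . . . . 4 3 3 . . .
  . . 1 1 1 3 3 . . .
  . . 1 1 1 1 3 . . .
  2 . . . . . 0 3 . .
  . . . . 0 0 . . . .
  . . 0 . . . . . . .
  . . . . . . . . . .
  . . . . . . . . . .
  . . . . . . . . . .

Final: 3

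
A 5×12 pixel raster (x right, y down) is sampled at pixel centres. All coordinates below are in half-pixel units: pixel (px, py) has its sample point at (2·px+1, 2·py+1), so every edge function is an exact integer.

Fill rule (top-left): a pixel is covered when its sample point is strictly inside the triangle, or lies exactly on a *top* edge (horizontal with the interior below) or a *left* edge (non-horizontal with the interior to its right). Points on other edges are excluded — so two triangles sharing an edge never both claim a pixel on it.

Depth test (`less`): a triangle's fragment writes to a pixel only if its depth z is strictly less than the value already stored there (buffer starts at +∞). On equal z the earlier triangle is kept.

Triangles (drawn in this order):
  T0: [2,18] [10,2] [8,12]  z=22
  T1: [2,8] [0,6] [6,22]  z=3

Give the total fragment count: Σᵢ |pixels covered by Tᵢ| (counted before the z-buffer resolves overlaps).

T0:
  2·area = 48
  edge (2, 18)→(10, 2): d=(8,-16) top-left  bias=+0
  edge (10, 2)→(8, 12): d=(-2,10) right/bottom  bias=-1
  edge (8, 12)→(2, 18): d=(-6,6) right/bottom  bias=-1
    (4,2)@(9, 5): e=[8,4,36] → █
    (4,3)@(9, 7): e=[24,0,24] → ·  [on edge]
    (3,4)@(7, 9): e=[8,16,24] → █
    (4,4)@(9, 9): e=[40,-4,12] → ·
    (3,5)@(7, 11): e=[24,12,12] → █
    (4,5)@(9, 11): e=[56,-8,0] → ·  [on edge]
    (2,6)@(5, 13): e=[8,28,12] → █
    (3,6)@(7, 13): e=[40,8,0] → ·  [on edge]
    (2,7)@(5, 15): e=[24,24,0] → ·  [on edge]
    (1,8)@(3, 17): e=[8,40,0] → ·  [on edge]
    (3,8)@(7, 17): e=[72,0,-24] → ·  [on edge]
    (0,9)@(1, 19): e=[-8,56,0] → ·  [on edge]
  covered (4 px):
    · · · · ·
    · · · · ·
    · · · · █
    · · · · ·
    · · · █ ·
    · · · █ ·
    · · █ · ·
    · · · · ·
    · · · · ·
    · · · · ·
    · · · · ·
    · · · · ·
T1:
  2·area = 20  (B↔C swapped to make it positive)
  edge (2, 8)→(6, 22): d=(4,14) right/bottom  bias=-1
  edge (6, 22)→(0, 6): d=(-6,-16) top-left  bias=+0
  edge (0, 6)→(2, 8): d=(2,2) right/bottom  bias=-1
    (0,3)@(1, 7): e=[10,10,0] → ·  [on edge]
    (1,4)@(3, 9): e=[-10,30,0] → ·  [on edge]
    (2,5)@(5, 11): e=[-30,50,0] → ·  [on edge]
    (1,6)@(3, 13): e=[6,6,8] → █
    (2,6)@(5, 13): e=[-22,38,4] → ·
    (3,6)@(7, 13): e=[-50,70,0] → ·  [on edge]
    (1,7)@(3, 15): e=[14,-6,12] → ·
    (4,7)@(9, 15): e=[-70,90,0] → ·  [on edge]
    (2,9)@(5, 19): e=[2,2,16] → █
    (3,9)@(7, 19): e=[-26,34,12] → ·
    (2,10)@(5, 21): e=[10,-10,20] → ·
  covered (2 px):
    · · · · ·
    · · · · ·
    · · · · ·
    · · · · ·
    · · · · ·
    · · · · ·
    · █ · · ·
    · · · · ·
    · · · · ·
    · · █ · ·
    · · · · ·
    · · · · ·

Final: 6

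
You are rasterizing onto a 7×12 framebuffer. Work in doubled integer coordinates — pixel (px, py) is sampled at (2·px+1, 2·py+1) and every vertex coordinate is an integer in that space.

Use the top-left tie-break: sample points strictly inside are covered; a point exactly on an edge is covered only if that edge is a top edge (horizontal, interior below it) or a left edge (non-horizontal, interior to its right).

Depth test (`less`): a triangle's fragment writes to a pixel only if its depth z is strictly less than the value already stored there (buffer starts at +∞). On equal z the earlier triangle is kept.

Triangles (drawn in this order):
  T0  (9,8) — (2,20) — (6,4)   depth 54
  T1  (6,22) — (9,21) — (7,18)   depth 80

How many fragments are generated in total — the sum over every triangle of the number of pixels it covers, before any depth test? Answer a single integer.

T0:
  2·area = 64
  edge (9, 8)→(2, 20): d=(-7,12) right/bottom  bias=-1
  edge (2, 20)→(6, 4): d=(4,-16) top-left  bias=+0
  edge (6, 4)→(9, 8): d=(3,4) right/bottom  bias=-1
    (3,3)@(7, 7): e=[31,28,5] → X
    (4,3)@(9, 7): e=[7,60,-3] → .
    (2,4)@(5, 9): e=[41,4,19] → X
    (4,4)@(9, 9): e=[-7,68,3] → .
    (2,5)@(5, 11): e=[27,12,25] → X
    (4,5)@(9, 11): e=[-21,76,9] → .
    (2,6)@(5, 13): e=[13,20,31] → X
    (3,6)@(7, 13): e=[-11,52,23] → .
    (2,7)@(5, 15): e=[-1,28,37] → .
    (1,8)@(3, 17): e=[9,4,51] → X
    (2,8)@(5, 17): e=[-15,36,43] → .
    (1,9)@(3, 19): e=[-5,12,57] → .
  covered (7 px):
    . . . . . . .
    . . . . . . .
    . . . . . . .
    . . . X . . .
    . . X X . . .
    . . X X . . .
    . . X . . . .
    . . . . . . .
    . X . . . . .
    . . . . . . .
    . . . . . . .
    . . . . . . .
T1:
  2·area = 11  (B↔C swapped to make it positive)
  edge (6, 22)→(7, 18): d=(1,-4) top-left  bias=+0
  edge (7, 18)→(9, 21): d=(2,3) right/bottom  bias=-1
  edge (9, 21)→(6, 22): d=(-3,1) right/bottom  bias=-1
    (0,4)@(1, 9): e=[-33,0,44] → .  [on edge]
    (2,7)@(5, 15): e=[-11,0,22] → .  [on edge]
    (3,9)@(7, 19): e=[1,2,8] → X
    (4,9)@(9, 19): e=[9,-4,6] → .
    (3,10)@(7, 21): e=[3,6,2] → X
    (4,10)@(9, 21): e=[11,0,0] → .  [on edge]
    (1,11)@(3, 23): e=[-11,22,0] → .  [on edge]
    (3,11)@(7, 23): e=[5,10,-4] → .
  covered (2 px):
    . . . . . . .
    . . . . . . .
    . . . . . . .
    . . . . . . .
    . . . . . . .
    . . . . . . .
    . . . . . . .
    . . . . . . .
    . . . . . . .
    . . . X . . .
    . . . X . . .
    . . . . . . .

Result: 9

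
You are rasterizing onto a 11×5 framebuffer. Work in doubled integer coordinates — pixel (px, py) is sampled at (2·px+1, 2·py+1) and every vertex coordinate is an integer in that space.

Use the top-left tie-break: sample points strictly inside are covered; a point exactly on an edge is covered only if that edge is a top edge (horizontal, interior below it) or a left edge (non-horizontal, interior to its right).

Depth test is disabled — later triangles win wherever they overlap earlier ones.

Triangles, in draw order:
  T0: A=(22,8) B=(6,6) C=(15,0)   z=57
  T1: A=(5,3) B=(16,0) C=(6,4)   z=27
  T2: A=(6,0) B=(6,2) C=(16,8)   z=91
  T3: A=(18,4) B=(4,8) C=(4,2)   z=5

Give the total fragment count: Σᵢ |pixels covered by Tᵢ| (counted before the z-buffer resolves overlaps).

T0:
  2·area = 114
  edge (22, 8)→(6, 6): d=(-16,-2) top-left  bias=+0
  edge (6, 6)→(15, 0): d=(9,-6) top-left  bias=+0
  edge (15, 0)→(22, 8): d=(7,8) right/bottom  bias=-1
    (7,0)@(15, 1): e=[98,9,7] → #
    (8,0)@(17, 1): e=[102,21,-9] → ·
    (5,1)@(11, 3): e=[58,3,53] → #
    (6,1)@(13, 3): e=[62,15,37] → #
    (8,1)@(17, 3): e=[70,39,5] → #
    (9,1)@(19, 3): e=[74,51,-11] → ·
    (4,2)@(9, 5): e=[22,9,83] → #
    (9,2)@(19, 5): e=[42,69,3] → #
    (10,2)@(21, 5): e=[46,81,-13] → ·
    (4,3)@(9, 7): e=[-10,27,97] → ·
    (5,3)@(11, 7): e=[-6,39,81] → ·
    (6,3)@(13, 7): e=[-2,51,65] → ·
  covered (15 px):
    · · · · · · · # · · ·
    · · · · · # # # # · ·
    · · · · # # # # # # ·
    · · · · · · · # # # #
    · · · · · · · · · · ·
T1:
  2·area = 14
  edge (5, 3)→(16, 0): d=(11,-3) top-left  bias=+0
  edge (16, 0)→(6, 4): d=(-10,4) right/bottom  bias=-1
  edge (6, 4)→(5, 3): d=(-1,-1) top-left  bias=+0
    (1,0)@(3, 1): e=[-28,42,0] → ·  [on edge]
    (6,0)@(13, 1): e=[2,2,10] → #
    (7,0)@(15, 1): e=[8,-6,12] → ·
    (2,1)@(5, 3): e=[0,14,0] → #  [on edge]
    (3,1)@(7, 3): e=[6,6,2] → #
    (4,1)@(9, 3): e=[12,-2,4] → ·
    (6,1)@(13, 3): e=[24,-18,8] → ·
    (2,2)@(5, 5): e=[22,-6,-2] → ·
    (3,2)@(7, 5): e=[28,-14,0] → ·  [on edge]
    (4,3)@(9, 7): e=[56,-42,0] → ·  [on edge]
    (5,4)@(11, 9): e=[84,-70,0] → ·  [on edge]
  covered (3 px):
    · · · · · · # · · · ·
    · · # # · · · · · · ·
    · · · · · · · · · · ·
    · · · · · · · · · · ·
    · · · · · · · · · · ·
T2:
  2·area = 20  (B↔C swapped to make it positive)
  edge (6, 0)→(16, 8): d=(10,8) right/bottom  bias=-1
  edge (16, 8)→(6, 2): d=(-10,-6) top-left  bias=+0
  edge (6, 2)→(6, 0): d=(0,-2) top-left  bias=+0
    (3,0)@(7, 1): e=[2,16,2] → #
    (4,0)@(9, 1): e=[-14,28,6] → ·
    (3,1)@(7, 3): e=[22,-4,2] → ·
    (4,1)@(9, 3): e=[6,8,6] → #
    (5,1)@(11, 3): e=[-10,20,10] → ·
    (4,2)@(9, 5): e=[26,-12,6] → ·
    (5,2)@(11, 5): e=[10,0,10] → #  [on edge]
    (6,2)@(13, 5): e=[-6,12,14] → ·
    (5,3)@(11, 7): e=[30,-20,10] → ·
  covered (3 px):
    · · · # · · · · · · ·
    · · · · # · · · · · ·
    · · · · · # · · · · ·
    · · · · · · · · · · ·
    · · · · · · · · · · ·
T3:
  2·area = 84
  edge (18, 4)→(4, 8): d=(-14,4) right/bottom  bias=-1
  edge (4, 8)→(4, 2): d=(0,-6) top-left  bias=+0
  edge (4, 2)→(18, 4): d=(14,2) right/bottom  bias=-1
    (2,1)@(5, 3): e=[66,6,12] → #
    (3,1)@(7, 3): e=[58,18,8] → #
    (4,1)@(9, 3): e=[50,30,4] → #
    (5,1)@(11, 3): e=[42,42,0] → ·  [on edge]
    (2,2)@(5, 5): e=[38,6,40] → #
    (5,2)@(11, 5): e=[14,42,28] → #
    (6,2)@(13, 5): e=[6,54,24] → #
    (7,2)@(15, 5): e=[-2,66,20] → ·
    (2,3)@(5, 7): e=[10,6,68] → #
    (4,3)@(9, 7): e=[-6,30,60] → ·
    (5,3)@(11, 7): e=[-14,42,56] → ·
    (6,3)@(13, 7): e=[-22,54,52] → ·
  covered (10 px):
    · · · · · · · · · · ·
    · · # # # · · · · · ·
    · · # # # # # · · · ·
    · · # # · · · · · · ·
    · · · · · · · · · · ·

Result: 31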